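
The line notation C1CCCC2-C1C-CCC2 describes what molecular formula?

Heavy atoms from the SMILES: 10 C.
Implicit hydrogens by atom environment:
  8 × C: 2 H each → 16
  2 × C: 1 H each → 2
  Total hydrogens = 18.
Molecular formula: C10H18

C10H18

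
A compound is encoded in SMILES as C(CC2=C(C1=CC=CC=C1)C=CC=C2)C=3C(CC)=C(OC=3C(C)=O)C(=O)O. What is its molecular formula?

Heavy atoms from the SMILES: 23 C, 4 O.
Implicit hydrogens by atom environment:
  9 × C (aromatic): 1 H each → 9
  7 × C (aromatic): no H
  3 × C: 2 H each → 6
  2 × C: 3 H each → 6
  2 × C: no H
  2 × O: no H
  1 × O: 1 H
  1 × O (aromatic): no H
  Total hydrogens = 22.
Molecular formula: C23H22O4

C23H22O4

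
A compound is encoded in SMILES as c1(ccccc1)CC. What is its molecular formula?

C8H10

Heavy atoms from the SMILES: 8 C.
Implicit hydrogens by atom environment:
  5 × C (aromatic): 1 H each → 5
  1 × C: 3 H
  1 × C: 2 H
  1 × C (aromatic): no H
  Total hydrogens = 10.
Molecular formula: C8H10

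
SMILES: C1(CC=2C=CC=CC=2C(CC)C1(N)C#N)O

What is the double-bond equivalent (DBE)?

7

Molecular formula from the SMILES: C13H16N2O.
DoU = (2C + 2 + N − H − X)/2 = (2·13 + 2 + 2 − 16 − 0)/2 = 14/2 = 7.
(Structurally: 2 ring(s) + 5 π bond(s) = 7.)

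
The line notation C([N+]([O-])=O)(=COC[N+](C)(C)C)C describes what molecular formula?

C7H15N2O3+

Heavy atoms from the SMILES: 7 C, 2 N, 3 O.
Implicit hydrogens by atom environment:
  4 × C: 3 H each → 12
  2 × N (charge +1): no H
  2 × O: no H
  1 × C: 2 H
  1 × C: 1 H
  1 × C: no H
  1 × O (charge -1): no H
  Total hydrogens = 15.
Net charge +1.
Molecular formula: C7H15N2O3+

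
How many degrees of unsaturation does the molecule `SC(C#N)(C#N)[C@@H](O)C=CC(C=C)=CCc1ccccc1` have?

11

Molecular formula from the SMILES: C17H16N2OS.
DoU = (2C + 2 + N − H − X)/2 = (2·17 + 2 + 2 − 16 − 0)/2 = 22/2 = 11.
(Structurally: 1 ring(s) + 10 π bond(s) = 11.)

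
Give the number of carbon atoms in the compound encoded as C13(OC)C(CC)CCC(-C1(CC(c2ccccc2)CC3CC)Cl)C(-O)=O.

22

The symbol for carbon appears 22 times in the SMILES. Lowercase c denotes aromatic carbon and counts toward C.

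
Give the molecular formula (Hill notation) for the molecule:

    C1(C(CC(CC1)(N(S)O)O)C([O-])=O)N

C7H13N2O4S-

Heavy atoms from the SMILES: 7 C, 2 N, 4 O, 1 S.
Implicit hydrogens by atom environment:
  3 × C: 2 H each → 6
  2 × C: 1 H each → 2
  2 × C: no H
  2 × O: 1 H each → 2
  1 × N: 2 H
  1 × N: no H
  1 × O: no H
  1 × O (charge -1): no H
  1 × S: 1 H
  Total hydrogens = 13.
Net charge -1.
Molecular formula: C7H13N2O4S-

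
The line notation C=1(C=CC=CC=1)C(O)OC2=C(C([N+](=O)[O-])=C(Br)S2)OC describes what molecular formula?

Heavy atoms from the SMILES: 1 Br, 12 C, 1 N, 5 O, 1 S.
Implicit hydrogens by atom environment:
  5 × C (aromatic): 1 H each → 5
  5 × C (aromatic): no H
  3 × O: no H
  1 × Br: no H
  1 × C: 3 H
  1 × C: 1 H
  1 × N (charge +1): no H
  1 × O: 1 H
  1 × O (charge -1): no H
  1 × S (aromatic): no H
  Total hydrogens = 10.
Molecular formula: C12H10BrNO5S

C12H10BrNO5S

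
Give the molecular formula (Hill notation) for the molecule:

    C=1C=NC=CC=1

Heavy atoms from the SMILES: 5 C, 1 N.
Implicit hydrogens by atom environment:
  5 × C (aromatic): 1 H each → 5
  1 × N (aromatic): no H
  Total hydrogens = 5.
Molecular formula: C5H5N

C5H5N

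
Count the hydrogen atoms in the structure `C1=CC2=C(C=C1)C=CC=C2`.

8

Hydrogens are implicit in SMILES; fill each atom to its normal valence:
  8 × C (aromatic): 1 H each → 8
  2 × C (aromatic): no H
  Total hydrogens = 8.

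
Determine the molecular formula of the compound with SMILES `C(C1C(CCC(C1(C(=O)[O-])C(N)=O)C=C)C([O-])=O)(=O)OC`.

Heavy atoms from the SMILES: 13 C, 1 N, 7 O.
Implicit hydrogens by atom environment:
  5 × C: no H
  5 × O: no H
  4 × C: 1 H each → 4
  3 × C: 2 H each → 6
  2 × O (charge -1): no H
  1 × C: 3 H
  1 × N: 2 H
  Total hydrogens = 15.
Net charge -2.
Molecular formula: [C13H15NO7]2-

[C13H15NO7]2-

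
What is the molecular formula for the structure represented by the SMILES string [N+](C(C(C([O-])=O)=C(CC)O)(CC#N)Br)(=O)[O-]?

Heavy atoms from the SMILES: 1 Br, 8 C, 2 N, 5 O.
Implicit hydrogens by atom environment:
  5 × C: no H
  2 × C: 2 H each → 4
  2 × O: no H
  2 × O (charge -1): no H
  1 × Br: no H
  1 × C: 3 H
  1 × N: no H
  1 × N (charge +1): no H
  1 × O: 1 H
  Total hydrogens = 8.
Net charge -1.
Molecular formula: C8H8BrN2O5-

C8H8BrN2O5-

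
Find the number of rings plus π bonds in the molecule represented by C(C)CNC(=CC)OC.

Molecular formula from the SMILES: C7H15NO.
DoU = (2C + 2 + N − H − X)/2 = (2·7 + 2 + 1 − 15 − 0)/2 = 2/2 = 1.
(Structurally: 0 ring(s) + 1 π bond(s) = 1.)

1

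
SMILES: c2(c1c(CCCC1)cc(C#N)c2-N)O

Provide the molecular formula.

Heavy atoms from the SMILES: 11 C, 2 N, 1 O.
Implicit hydrogens by atom environment:
  5 × C (aromatic): no H
  4 × C: 2 H each → 8
  1 × C (aromatic): 1 H
  1 × C: no H
  1 × N: 2 H
  1 × N: no H
  1 × O: 1 H
  Total hydrogens = 12.
Molecular formula: C11H12N2O

C11H12N2O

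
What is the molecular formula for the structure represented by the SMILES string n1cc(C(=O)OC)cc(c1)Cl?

Heavy atoms from the SMILES: 7 C, 1 Cl, 1 N, 2 O.
Implicit hydrogens by atom environment:
  3 × C (aromatic): 1 H each → 3
  2 × C (aromatic): no H
  2 × O: no H
  1 × C: 3 H
  1 × C: no H
  1 × Cl: no H
  1 × N (aromatic): no H
  Total hydrogens = 6.
Molecular formula: C7H6ClNO2

C7H6ClNO2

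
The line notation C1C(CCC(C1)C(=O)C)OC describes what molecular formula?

C9H16O2

Heavy atoms from the SMILES: 9 C, 2 O.
Implicit hydrogens by atom environment:
  4 × C: 2 H each → 8
  2 × C: 3 H each → 6
  2 × C: 1 H each → 2
  2 × O: no H
  1 × C: no H
  Total hydrogens = 16.
Molecular formula: C9H16O2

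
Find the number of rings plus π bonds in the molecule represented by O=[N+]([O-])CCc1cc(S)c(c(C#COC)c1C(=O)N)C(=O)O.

Molecular formula from the SMILES: C13H12N2O6S.
DoU = (2C + 2 + N − H − X)/2 = (2·13 + 2 + 2 − 12 − 0)/2 = 18/2 = 9.
(Structurally: 1 ring(s) + 8 π bond(s) = 9.)

9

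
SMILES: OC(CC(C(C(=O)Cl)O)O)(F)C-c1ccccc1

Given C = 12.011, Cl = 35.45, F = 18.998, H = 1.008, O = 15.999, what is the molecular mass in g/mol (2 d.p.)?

Molecular formula: C12H14ClFO4.
M = 12×12.011 + 1×35.45 + 1×18.998 + 14×1.008 + 4×15.999 = 276.69 g/mol.

276.69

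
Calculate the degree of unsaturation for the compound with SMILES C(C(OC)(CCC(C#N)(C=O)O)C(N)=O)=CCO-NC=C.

Molecular formula from the SMILES: C13H19N3O5.
DoU = (2C + 2 + N − H − X)/2 = (2·13 + 2 + 3 − 19 − 0)/2 = 12/2 = 6.
(Structurally: 0 ring(s) + 6 π bond(s) = 6.)

6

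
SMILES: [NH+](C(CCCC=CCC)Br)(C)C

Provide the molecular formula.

C10H21BrN+

Heavy atoms from the SMILES: 1 Br, 10 C, 1 N.
Implicit hydrogens by atom environment:
  4 × C: 2 H each → 8
  3 × C: 3 H each → 9
  3 × C: 1 H each → 3
  1 × Br: no H
  1 × N (charge +1): 1 H
  Total hydrogens = 21.
Net charge +1.
Molecular formula: C10H21BrN+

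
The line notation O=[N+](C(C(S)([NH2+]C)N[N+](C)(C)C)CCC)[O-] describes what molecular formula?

Heavy atoms from the SMILES: 9 C, 4 N, 2 O, 1 S.
Implicit hydrogens by atom environment:
  5 × C: 3 H each → 15
  2 × C: 2 H each → 4
  2 × N (charge +1): no H
  1 × C: 1 H
  1 × C: no H
  1 × N (charge +1): 2 H
  1 × N: 1 H
  1 × O: no H
  1 × O (charge -1): no H
  1 × S: 1 H
  Total hydrogens = 24.
Net charge +2.
Molecular formula: [C9H24N4O2S]2+

[C9H24N4O2S]2+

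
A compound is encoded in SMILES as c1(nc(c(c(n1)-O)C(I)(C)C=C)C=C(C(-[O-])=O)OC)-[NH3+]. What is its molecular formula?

C12H14IN3O4

Heavy atoms from the SMILES: 12 C, 1 I, 3 N, 4 O.
Implicit hydrogens by atom environment:
  4 × C (aromatic): no H
  3 × C: no H
  2 × C: 3 H each → 6
  2 × C: 1 H each → 2
  2 × N (aromatic): no H
  2 × O: no H
  1 × C: 2 H
  1 × I: no H
  1 × N (charge +1): 3 H
  1 × O: 1 H
  1 × O (charge -1): no H
  Total hydrogens = 14.
Molecular formula: C12H14IN3O4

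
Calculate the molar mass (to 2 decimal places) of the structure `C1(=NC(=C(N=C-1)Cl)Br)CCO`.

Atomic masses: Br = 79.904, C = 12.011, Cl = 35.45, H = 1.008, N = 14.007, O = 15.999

237.48

Molecular formula: C6H6BrClN2O.
M = 1×79.904 + 6×12.011 + 1×35.45 + 6×1.008 + 2×14.007 + 1×15.999 = 237.48 g/mol.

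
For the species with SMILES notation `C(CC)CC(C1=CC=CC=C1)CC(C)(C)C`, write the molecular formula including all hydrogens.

C16H26

Heavy atoms from the SMILES: 16 C.
Implicit hydrogens by atom environment:
  5 × C (aromatic): 1 H each → 5
  4 × C: 3 H each → 12
  4 × C: 2 H each → 8
  1 × C: 1 H
  1 × C: no H
  1 × C (aromatic): no H
  Total hydrogens = 26.
Molecular formula: C16H26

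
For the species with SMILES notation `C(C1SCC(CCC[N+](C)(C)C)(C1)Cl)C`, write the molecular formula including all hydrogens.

Heavy atoms from the SMILES: 12 C, 1 Cl, 1 N, 1 S.
Implicit hydrogens by atom environment:
  6 × C: 2 H each → 12
  4 × C: 3 H each → 12
  1 × C: 1 H
  1 × C: no H
  1 × Cl: no H
  1 × N (charge +1): no H
  1 × S: no H
  Total hydrogens = 25.
Net charge +1.
Molecular formula: C12H25ClNS+

C12H25ClNS+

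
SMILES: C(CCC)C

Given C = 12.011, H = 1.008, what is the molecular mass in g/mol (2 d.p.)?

72.15

Molecular formula: C5H12.
M = 5×12.011 + 12×1.008 = 72.15 g/mol.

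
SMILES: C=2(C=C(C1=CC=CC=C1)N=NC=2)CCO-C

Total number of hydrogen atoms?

14

Hydrogens are implicit in SMILES; fill each atom to its normal valence:
  7 × C (aromatic): 1 H each → 7
  3 × C (aromatic): no H
  2 × C: 2 H each → 4
  2 × N (aromatic): no H
  1 × C: 3 H
  1 × O: no H
  Total hydrogens = 14.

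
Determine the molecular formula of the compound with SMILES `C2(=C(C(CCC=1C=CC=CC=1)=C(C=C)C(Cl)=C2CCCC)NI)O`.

C20H23ClINO

Heavy atoms from the SMILES: 20 C, 1 Cl, 1 I, 1 N, 1 O.
Implicit hydrogens by atom environment:
  7 × C (aromatic): no H
  6 × C: 2 H each → 12
  5 × C (aromatic): 1 H each → 5
  1 × C: 3 H
  1 × C: 1 H
  1 × Cl: no H
  1 × I: no H
  1 × N: 1 H
  1 × O: 1 H
  Total hydrogens = 23.
Molecular formula: C20H23ClINO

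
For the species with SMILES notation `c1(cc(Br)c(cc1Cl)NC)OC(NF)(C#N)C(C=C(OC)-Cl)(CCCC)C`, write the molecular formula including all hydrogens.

Heavy atoms from the SMILES: 1 Br, 18 C, 2 Cl, 1 F, 3 N, 2 O.
Implicit hydrogens by atom environment:
  4 × C: 3 H each → 12
  4 × C (aromatic): no H
  4 × C: no H
  3 × C: 2 H each → 6
  2 × C (aromatic): 1 H each → 2
  2 × Cl: no H
  2 × N: 1 H each → 2
  2 × O: no H
  1 × Br: no H
  1 × C: 1 H
  1 × F: no H
  1 × N: no H
  Total hydrogens = 23.
Molecular formula: C18H23BrCl2FN3O2

C18H23BrCl2FN3O2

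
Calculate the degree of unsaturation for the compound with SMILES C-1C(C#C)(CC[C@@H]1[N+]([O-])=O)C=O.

Molecular formula from the SMILES: C8H9NO3.
DoU = (2C + 2 + N − H − X)/2 = (2·8 + 2 + 1 − 9 − 0)/2 = 10/2 = 5.
(Structurally: 1 ring(s) + 4 π bond(s) = 5.)

5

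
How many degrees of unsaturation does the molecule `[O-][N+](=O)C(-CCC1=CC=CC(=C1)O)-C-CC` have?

5

Molecular formula from the SMILES: C12H17NO3.
DoU = (2C + 2 + N − H − X)/2 = (2·12 + 2 + 1 − 17 − 0)/2 = 10/2 = 5.
(Structurally: 1 ring(s) + 4 π bond(s) = 5.)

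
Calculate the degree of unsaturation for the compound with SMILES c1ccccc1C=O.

5

Molecular formula from the SMILES: C7H6O.
DoU = (2C + 2 + N − H − X)/2 = (2·7 + 2 + 0 − 6 − 0)/2 = 10/2 = 5.
(Structurally: 1 ring(s) + 4 π bond(s) = 5.)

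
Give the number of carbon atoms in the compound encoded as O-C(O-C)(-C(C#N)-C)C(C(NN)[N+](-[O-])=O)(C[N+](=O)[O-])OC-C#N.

10

The symbol for carbon appears 10 times in the SMILES.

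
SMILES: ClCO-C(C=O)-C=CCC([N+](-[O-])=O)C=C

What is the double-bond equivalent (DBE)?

Molecular formula from the SMILES: C9H12ClNO4.
DoU = (2C + 2 + N − H − X)/2 = (2·9 + 2 + 1 − 12 − 1)/2 = 8/2 = 4.
(Structurally: 0 ring(s) + 4 π bond(s) = 4.)

4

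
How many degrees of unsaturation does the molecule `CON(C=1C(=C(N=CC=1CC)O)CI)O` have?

4

Molecular formula from the SMILES: C9H13IN2O3.
DoU = (2C + 2 + N − H − X)/2 = (2·9 + 2 + 2 − 13 − 1)/2 = 8/2 = 4.
(Structurally: 1 ring(s) + 3 π bond(s) = 4.)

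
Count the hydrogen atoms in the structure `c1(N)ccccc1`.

Hydrogens are implicit in SMILES; fill each atom to its normal valence:
  5 × C (aromatic): 1 H each → 5
  1 × C (aromatic): no H
  1 × N: 2 H
  Total hydrogens = 7.

7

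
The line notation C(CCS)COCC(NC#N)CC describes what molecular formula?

Heavy atoms from the SMILES: 9 C, 2 N, 1 O, 1 S.
Implicit hydrogens by atom environment:
  6 × C: 2 H each → 12
  1 × C: 3 H
  1 × C: 1 H
  1 × C: no H
  1 × N: 1 H
  1 × N: no H
  1 × O: no H
  1 × S: 1 H
  Total hydrogens = 18.
Molecular formula: C9H18N2OS

C9H18N2OS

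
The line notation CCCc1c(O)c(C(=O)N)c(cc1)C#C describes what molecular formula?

C12H13NO2

Heavy atoms from the SMILES: 12 C, 1 N, 2 O.
Implicit hydrogens by atom environment:
  4 × C (aromatic): no H
  2 × C: 2 H each → 4
  2 × C (aromatic): 1 H each → 2
  2 × C: no H
  1 × C: 3 H
  1 × C: 1 H
  1 × N: 2 H
  1 × O: 1 H
  1 × O: no H
  Total hydrogens = 13.
Molecular formula: C12H13NO2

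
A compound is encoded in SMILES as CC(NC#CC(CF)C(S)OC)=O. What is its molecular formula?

Heavy atoms from the SMILES: 8 C, 1 F, 1 N, 2 O, 1 S.
Implicit hydrogens by atom environment:
  3 × C: no H
  2 × C: 3 H each → 6
  2 × C: 1 H each → 2
  2 × O: no H
  1 × C: 2 H
  1 × F: no H
  1 × N: 1 H
  1 × S: 1 H
  Total hydrogens = 12.
Molecular formula: C8H12FNO2S

C8H12FNO2S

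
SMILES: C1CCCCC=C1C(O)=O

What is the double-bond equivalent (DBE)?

Molecular formula from the SMILES: C8H12O2.
DoU = (2C + 2 + N − H − X)/2 = (2·8 + 2 + 0 − 12 − 0)/2 = 6/2 = 3.
(Structurally: 1 ring(s) + 2 π bond(s) = 3.)

3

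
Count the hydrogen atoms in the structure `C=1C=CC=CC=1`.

Hydrogens are implicit in SMILES; fill each atom to its normal valence:
  6 × C (aromatic): 1 H each → 6
  Total hydrogens = 6.

6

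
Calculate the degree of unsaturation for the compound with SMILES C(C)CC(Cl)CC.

0

Molecular formula from the SMILES: C6H13Cl.
DoU = (2C + 2 + N − H − X)/2 = (2·6 + 2 + 0 − 13 − 1)/2 = 0/2 = 0.
(Structurally: 0 ring(s) + 0 π bond(s) = 0.)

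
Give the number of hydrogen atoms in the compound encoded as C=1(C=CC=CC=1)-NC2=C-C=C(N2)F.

9

Hydrogens are implicit in SMILES; fill each atom to its normal valence:
  7 × C (aromatic): 1 H each → 7
  3 × C (aromatic): no H
  1 × F: no H
  1 × N (aromatic): 1 H
  1 × N: 1 H
  Total hydrogens = 9.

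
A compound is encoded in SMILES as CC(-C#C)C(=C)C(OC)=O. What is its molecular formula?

C8H10O2

Heavy atoms from the SMILES: 8 C, 2 O.
Implicit hydrogens by atom environment:
  3 × C: no H
  2 × C: 3 H each → 6
  2 × C: 1 H each → 2
  2 × O: no H
  1 × C: 2 H
  Total hydrogens = 10.
Molecular formula: C8H10O2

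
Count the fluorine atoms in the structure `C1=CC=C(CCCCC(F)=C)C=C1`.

The symbol for fluorine appears 1 time in the SMILES.

1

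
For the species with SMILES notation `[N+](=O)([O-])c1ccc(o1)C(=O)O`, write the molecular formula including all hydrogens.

C5H3NO5

Heavy atoms from the SMILES: 5 C, 1 N, 5 O.
Implicit hydrogens by atom environment:
  2 × C (aromatic): 1 H each → 2
  2 × C (aromatic): no H
  2 × O: no H
  1 × C: no H
  1 × N (charge +1): no H
  1 × O: 1 H
  1 × O (aromatic): no H
  1 × O (charge -1): no H
  Total hydrogens = 3.
Molecular formula: C5H3NO5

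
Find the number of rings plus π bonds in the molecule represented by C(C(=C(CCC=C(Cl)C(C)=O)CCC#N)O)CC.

5

Molecular formula from the SMILES: C14H20ClNO2.
DoU = (2C + 2 + N − H − X)/2 = (2·14 + 2 + 1 − 20 − 1)/2 = 10/2 = 5.
(Structurally: 0 ring(s) + 5 π bond(s) = 5.)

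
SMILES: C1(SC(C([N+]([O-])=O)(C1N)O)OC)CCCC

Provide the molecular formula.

C9H18N2O4S

Heavy atoms from the SMILES: 9 C, 2 N, 4 O, 1 S.
Implicit hydrogens by atom environment:
  3 × C: 2 H each → 6
  3 × C: 1 H each → 3
  2 × C: 3 H each → 6
  2 × O: no H
  1 × C: no H
  1 × N: 2 H
  1 × N (charge +1): no H
  1 × O: 1 H
  1 × O (charge -1): no H
  1 × S: no H
  Total hydrogens = 18.
Molecular formula: C9H18N2O4S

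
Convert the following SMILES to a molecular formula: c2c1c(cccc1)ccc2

C10H8

Heavy atoms from the SMILES: 10 C.
Implicit hydrogens by atom environment:
  8 × C (aromatic): 1 H each → 8
  2 × C (aromatic): no H
  Total hydrogens = 8.
Molecular formula: C10H8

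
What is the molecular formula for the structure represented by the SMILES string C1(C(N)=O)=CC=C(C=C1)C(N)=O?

Heavy atoms from the SMILES: 8 C, 2 N, 2 O.
Implicit hydrogens by atom environment:
  4 × C (aromatic): 1 H each → 4
  2 × C (aromatic): no H
  2 × C: no H
  2 × N: 2 H each → 4
  2 × O: no H
  Total hydrogens = 8.
Molecular formula: C8H8N2O2

C8H8N2O2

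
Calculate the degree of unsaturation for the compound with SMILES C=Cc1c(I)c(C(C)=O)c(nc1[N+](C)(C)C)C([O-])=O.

7

Molecular formula from the SMILES: C13H15IN2O3.
DoU = (2C + 2 + N − H − X)/2 = (2·13 + 2 + 2 − 15 − 1)/2 = 14/2 = 7.
(Structurally: 1 ring(s) + 6 π bond(s) = 7.)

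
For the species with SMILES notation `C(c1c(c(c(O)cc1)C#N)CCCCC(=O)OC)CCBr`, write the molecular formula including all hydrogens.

Heavy atoms from the SMILES: 1 Br, 16 C, 1 N, 3 O.
Implicit hydrogens by atom environment:
  7 × C: 2 H each → 14
  4 × C (aromatic): no H
  2 × C (aromatic): 1 H each → 2
  2 × C: no H
  2 × O: no H
  1 × Br: no H
  1 × C: 3 H
  1 × N: no H
  1 × O: 1 H
  Total hydrogens = 20.
Molecular formula: C16H20BrNO3

C16H20BrNO3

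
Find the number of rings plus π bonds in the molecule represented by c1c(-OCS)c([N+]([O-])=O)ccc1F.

5

Molecular formula from the SMILES: C7H6FNO3S.
DoU = (2C + 2 + N − H − X)/2 = (2·7 + 2 + 1 − 6 − 1)/2 = 10/2 = 5.
(Structurally: 1 ring(s) + 4 π bond(s) = 5.)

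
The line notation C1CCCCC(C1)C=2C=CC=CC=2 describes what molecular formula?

C13H18

Heavy atoms from the SMILES: 13 C.
Implicit hydrogens by atom environment:
  6 × C: 2 H each → 12
  5 × C (aromatic): 1 H each → 5
  1 × C: 1 H
  1 × C (aromatic): no H
  Total hydrogens = 18.
Molecular formula: C13H18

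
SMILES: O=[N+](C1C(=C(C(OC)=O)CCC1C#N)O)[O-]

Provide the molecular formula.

C9H10N2O5

Heavy atoms from the SMILES: 9 C, 2 N, 5 O.
Implicit hydrogens by atom environment:
  4 × C: no H
  3 × O: no H
  2 × C: 2 H each → 4
  2 × C: 1 H each → 2
  1 × C: 3 H
  1 × N: no H
  1 × N (charge +1): no H
  1 × O: 1 H
  1 × O (charge -1): no H
  Total hydrogens = 10.
Molecular formula: C9H10N2O5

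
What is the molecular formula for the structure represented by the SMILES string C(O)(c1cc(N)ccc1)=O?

Heavy atoms from the SMILES: 7 C, 1 N, 2 O.
Implicit hydrogens by atom environment:
  4 × C (aromatic): 1 H each → 4
  2 × C (aromatic): no H
  1 × C: no H
  1 × N: 2 H
  1 × O: 1 H
  1 × O: no H
  Total hydrogens = 7.
Molecular formula: C7H7NO2

C7H7NO2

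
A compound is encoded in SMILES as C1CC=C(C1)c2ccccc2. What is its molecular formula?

C11H12

Heavy atoms from the SMILES: 11 C.
Implicit hydrogens by atom environment:
  5 × C (aromatic): 1 H each → 5
  3 × C: 2 H each → 6
  1 × C: 1 H
  1 × C: no H
  1 × C (aromatic): no H
  Total hydrogens = 12.
Molecular formula: C11H12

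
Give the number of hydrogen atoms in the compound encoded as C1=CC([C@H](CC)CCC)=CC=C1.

Hydrogens are implicit in SMILES; fill each atom to its normal valence:
  5 × C (aromatic): 1 H each → 5
  3 × C: 2 H each → 6
  2 × C: 3 H each → 6
  1 × C: 1 H
  1 × C (aromatic): no H
  Total hydrogens = 18.

18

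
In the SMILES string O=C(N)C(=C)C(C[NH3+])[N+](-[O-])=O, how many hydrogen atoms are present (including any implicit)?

Hydrogens are implicit in SMILES; fill each atom to its normal valence:
  2 × C: 2 H each → 4
  2 × C: no H
  2 × O: no H
  1 × C: 1 H
  1 × N (charge +1): 3 H
  1 × N: 2 H
  1 × N (charge +1): no H
  1 × O (charge -1): no H
  Total hydrogens = 10.

10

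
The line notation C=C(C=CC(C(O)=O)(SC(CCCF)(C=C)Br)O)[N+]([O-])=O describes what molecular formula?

Heavy atoms from the SMILES: 1 Br, 12 C, 1 F, 1 N, 5 O, 1 S.
Implicit hydrogens by atom environment:
  5 × C: 2 H each → 10
  4 × C: no H
  3 × C: 1 H each → 3
  2 × O: 1 H each → 2
  2 × O: no H
  1 × Br: no H
  1 × F: no H
  1 × N (charge +1): no H
  1 × O (charge -1): no H
  1 × S: no H
  Total hydrogens = 15.
Molecular formula: C12H15BrFNO5S

C12H15BrFNO5S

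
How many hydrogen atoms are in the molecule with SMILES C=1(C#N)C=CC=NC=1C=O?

Hydrogens are implicit in SMILES; fill each atom to its normal valence:
  3 × C (aromatic): 1 H each → 3
  2 × C (aromatic): no H
  1 × C: 1 H
  1 × C: no H
  1 × N (aromatic): no H
  1 × N: no H
  1 × O: no H
  Total hydrogens = 4.

4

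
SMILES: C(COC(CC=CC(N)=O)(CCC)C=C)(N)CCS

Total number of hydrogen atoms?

Hydrogens are implicit in SMILES; fill each atom to its normal valence:
  7 × C: 2 H each → 14
  4 × C: 1 H each → 4
  2 × C: no H
  2 × N: 2 H each → 4
  2 × O: no H
  1 × C: 3 H
  1 × S: 1 H
  Total hydrogens = 26.

26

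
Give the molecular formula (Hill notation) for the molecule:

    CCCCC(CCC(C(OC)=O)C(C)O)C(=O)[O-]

C13H23O5-

Heavy atoms from the SMILES: 13 C, 5 O.
Implicit hydrogens by atom environment:
  5 × C: 2 H each → 10
  3 × C: 3 H each → 9
  3 × C: 1 H each → 3
  3 × O: no H
  2 × C: no H
  1 × O: 1 H
  1 × O (charge -1): no H
  Total hydrogens = 23.
Net charge -1.
Molecular formula: C13H23O5-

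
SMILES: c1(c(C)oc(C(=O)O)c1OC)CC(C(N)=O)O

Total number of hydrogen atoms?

Hydrogens are implicit in SMILES; fill each atom to its normal valence:
  4 × C (aromatic): no H
  3 × O: no H
  2 × C: 3 H each → 6
  2 × C: no H
  2 × O: 1 H each → 2
  1 × C: 2 H
  1 × C: 1 H
  1 × N: 2 H
  1 × O (aromatic): no H
  Total hydrogens = 13.

13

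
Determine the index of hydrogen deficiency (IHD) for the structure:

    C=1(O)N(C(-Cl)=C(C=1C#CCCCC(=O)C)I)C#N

8

Molecular formula from the SMILES: C12H10ClIN2O2.
DoU = (2C + 2 + N − H − X)/2 = (2·12 + 2 + 2 − 10 − 2)/2 = 16/2 = 8.
(Structurally: 1 ring(s) + 7 π bond(s) = 8.)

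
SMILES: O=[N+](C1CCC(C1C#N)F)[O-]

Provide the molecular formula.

Heavy atoms from the SMILES: 6 C, 1 F, 2 N, 2 O.
Implicit hydrogens by atom environment:
  3 × C: 1 H each → 3
  2 × C: 2 H each → 4
  1 × C: no H
  1 × F: no H
  1 × N: no H
  1 × N (charge +1): no H
  1 × O: no H
  1 × O (charge -1): no H
  Total hydrogens = 7.
Molecular formula: C6H7FN2O2

C6H7FN2O2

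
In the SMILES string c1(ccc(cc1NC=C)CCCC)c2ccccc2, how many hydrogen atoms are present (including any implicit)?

21

Hydrogens are implicit in SMILES; fill each atom to its normal valence:
  8 × C (aromatic): 1 H each → 8
  4 × C: 2 H each → 8
  4 × C (aromatic): no H
  1 × C: 3 H
  1 × C: 1 H
  1 × N: 1 H
  Total hydrogens = 21.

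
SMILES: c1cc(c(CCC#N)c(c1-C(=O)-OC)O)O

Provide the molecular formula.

Heavy atoms from the SMILES: 11 C, 1 N, 4 O.
Implicit hydrogens by atom environment:
  4 × C (aromatic): no H
  2 × C: 2 H each → 4
  2 × C (aromatic): 1 H each → 2
  2 × C: no H
  2 × O: 1 H each → 2
  2 × O: no H
  1 × C: 3 H
  1 × N: no H
  Total hydrogens = 11.
Molecular formula: C11H11NO4

C11H11NO4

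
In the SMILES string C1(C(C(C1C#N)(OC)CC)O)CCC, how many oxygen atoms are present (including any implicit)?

The symbol for oxygen appears 2 times in the SMILES.

2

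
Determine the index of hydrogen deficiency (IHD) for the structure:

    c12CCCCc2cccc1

5

Molecular formula from the SMILES: C10H12.
DoU = (2C + 2 + N − H − X)/2 = (2·10 + 2 + 0 − 12 − 0)/2 = 10/2 = 5.
(Structurally: 2 ring(s) + 3 π bond(s) = 5.)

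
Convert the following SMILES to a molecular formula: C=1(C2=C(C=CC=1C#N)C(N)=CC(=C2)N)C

C12H11N3

Heavy atoms from the SMILES: 12 C, 3 N.
Implicit hydrogens by atom environment:
  6 × C (aromatic): no H
  4 × C (aromatic): 1 H each → 4
  2 × N: 2 H each → 4
  1 × C: 3 H
  1 × C: no H
  1 × N: no H
  Total hydrogens = 11.
Molecular formula: C12H11N3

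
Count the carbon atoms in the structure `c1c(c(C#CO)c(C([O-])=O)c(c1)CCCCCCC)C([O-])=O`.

The symbol for carbon appears 17 times in the SMILES. Lowercase c denotes aromatic carbon and counts toward C.

17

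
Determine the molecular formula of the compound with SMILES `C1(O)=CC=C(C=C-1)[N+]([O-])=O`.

Heavy atoms from the SMILES: 6 C, 1 N, 3 O.
Implicit hydrogens by atom environment:
  4 × C (aromatic): 1 H each → 4
  2 × C (aromatic): no H
  1 × N (charge +1): no H
  1 × O: 1 H
  1 × O: no H
  1 × O (charge -1): no H
  Total hydrogens = 5.
Molecular formula: C6H5NO3

C6H5NO3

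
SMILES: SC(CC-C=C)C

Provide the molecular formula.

C6H12S

Heavy atoms from the SMILES: 6 C, 1 S.
Implicit hydrogens by atom environment:
  3 × C: 2 H each → 6
  2 × C: 1 H each → 2
  1 × C: 3 H
  1 × S: 1 H
  Total hydrogens = 12.
Molecular formula: C6H12S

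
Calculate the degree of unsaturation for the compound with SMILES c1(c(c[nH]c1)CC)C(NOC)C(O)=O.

4

Molecular formula from the SMILES: C9H14N2O3.
DoU = (2C + 2 + N − H − X)/2 = (2·9 + 2 + 2 − 14 − 0)/2 = 8/2 = 4.
(Structurally: 1 ring(s) + 3 π bond(s) = 4.)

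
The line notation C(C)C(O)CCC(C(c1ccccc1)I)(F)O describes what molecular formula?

Heavy atoms from the SMILES: 13 C, 1 F, 1 I, 2 O.
Implicit hydrogens by atom environment:
  5 × C (aromatic): 1 H each → 5
  3 × C: 2 H each → 6
  2 × C: 1 H each → 2
  2 × O: 1 H each → 2
  1 × C: 3 H
  1 × C: no H
  1 × C (aromatic): no H
  1 × F: no H
  1 × I: no H
  Total hydrogens = 18.
Molecular formula: C13H18FIO2

C13H18FIO2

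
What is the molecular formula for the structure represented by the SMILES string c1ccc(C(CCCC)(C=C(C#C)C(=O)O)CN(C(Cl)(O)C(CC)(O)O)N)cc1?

C21H29ClN2O5

Heavy atoms from the SMILES: 21 C, 1 Cl, 2 N, 5 O.
Implicit hydrogens by atom environment:
  6 × C: no H
  5 × C: 2 H each → 10
  5 × C (aromatic): 1 H each → 5
  4 × O: 1 H each → 4
  2 × C: 3 H each → 6
  2 × C: 1 H each → 2
  1 × C (aromatic): no H
  1 × Cl: no H
  1 × N: 2 H
  1 × N: no H
  1 × O: no H
  Total hydrogens = 29.
Molecular formula: C21H29ClN2O5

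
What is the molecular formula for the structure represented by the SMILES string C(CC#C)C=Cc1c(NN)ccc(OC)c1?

Heavy atoms from the SMILES: 13 C, 2 N, 1 O.
Implicit hydrogens by atom environment:
  3 × C (aromatic): 1 H each → 3
  3 × C: 1 H each → 3
  3 × C (aromatic): no H
  2 × C: 2 H each → 4
  1 × C: 3 H
  1 × C: no H
  1 × N: 2 H
  1 × N: 1 H
  1 × O: no H
  Total hydrogens = 16.
Molecular formula: C13H16N2O

C13H16N2O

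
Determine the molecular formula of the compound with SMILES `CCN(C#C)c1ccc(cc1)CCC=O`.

C13H15NO

Heavy atoms from the SMILES: 13 C, 1 N, 1 O.
Implicit hydrogens by atom environment:
  4 × C (aromatic): 1 H each → 4
  3 × C: 2 H each → 6
  2 × C: 1 H each → 2
  2 × C (aromatic): no H
  1 × C: 3 H
  1 × C: no H
  1 × N: no H
  1 × O: no H
  Total hydrogens = 15.
Molecular formula: C13H15NO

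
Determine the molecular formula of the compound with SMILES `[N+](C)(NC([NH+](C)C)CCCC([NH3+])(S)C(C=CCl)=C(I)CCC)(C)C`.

Heavy atoms from the SMILES: 17 C, 1 Cl, 1 I, 4 N, 1 S.
Implicit hydrogens by atom environment:
  6 × C: 3 H each → 18
  5 × C: 2 H each → 10
  3 × C: 1 H each → 3
  3 × C: no H
  1 × Cl: no H
  1 × I: no H
  1 × N (charge +1): 3 H
  1 × N: 1 H
  1 × N (charge +1): 1 H
  1 × N (charge +1): no H
  1 × S: 1 H
  Total hydrogens = 37.
Net charge +3.
Molecular formula: [C17H37ClIN4S]3+

[C17H37ClIN4S]3+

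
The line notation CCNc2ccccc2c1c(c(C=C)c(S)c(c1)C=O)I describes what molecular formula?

C17H16INOS

Heavy atoms from the SMILES: 17 C, 1 I, 1 N, 1 O, 1 S.
Implicit hydrogens by atom environment:
  7 × C (aromatic): no H
  5 × C (aromatic): 1 H each → 5
  2 × C: 2 H each → 4
  2 × C: 1 H each → 2
  1 × C: 3 H
  1 × I: no H
  1 × N: 1 H
  1 × O: no H
  1 × S: 1 H
  Total hydrogens = 16.
Molecular formula: C17H16INOS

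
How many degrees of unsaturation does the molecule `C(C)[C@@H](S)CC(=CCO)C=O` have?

Molecular formula from the SMILES: C8H14O2S.
DoU = (2C + 2 + N − H − X)/2 = (2·8 + 2 + 0 − 14 − 0)/2 = 4/2 = 2.
(Structurally: 0 ring(s) + 2 π bond(s) = 2.)

2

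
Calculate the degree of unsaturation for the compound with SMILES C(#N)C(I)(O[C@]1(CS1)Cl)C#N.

Molecular formula from the SMILES: C5H2ClIN2OS.
DoU = (2C + 2 + N − H − X)/2 = (2·5 + 2 + 2 − 2 − 2)/2 = 10/2 = 5.
(Structurally: 1 ring(s) + 4 π bond(s) = 5.)

5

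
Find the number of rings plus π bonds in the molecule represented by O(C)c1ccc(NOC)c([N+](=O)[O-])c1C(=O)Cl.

6

Molecular formula from the SMILES: C9H9ClN2O5.
DoU = (2C + 2 + N − H − X)/2 = (2·9 + 2 + 2 − 9 − 1)/2 = 12/2 = 6.
(Structurally: 1 ring(s) + 5 π bond(s) = 6.)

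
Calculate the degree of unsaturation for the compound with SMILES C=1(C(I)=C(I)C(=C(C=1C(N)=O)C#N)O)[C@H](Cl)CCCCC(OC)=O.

Molecular formula from the SMILES: C15H15ClI2N2O4.
DoU = (2C + 2 + N − H − X)/2 = (2·15 + 2 + 2 − 15 − 3)/2 = 16/2 = 8.
(Structurally: 1 ring(s) + 7 π bond(s) = 8.)

8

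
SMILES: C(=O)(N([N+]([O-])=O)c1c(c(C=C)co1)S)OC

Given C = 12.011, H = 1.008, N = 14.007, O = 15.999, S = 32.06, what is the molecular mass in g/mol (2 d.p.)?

244.22

Molecular formula: C8H8N2O5S.
M = 8×12.011 + 8×1.008 + 2×14.007 + 5×15.999 + 1×32.06 = 244.22 g/mol.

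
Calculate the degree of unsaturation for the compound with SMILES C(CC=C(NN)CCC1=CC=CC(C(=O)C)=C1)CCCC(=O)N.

Molecular formula from the SMILES: C18H27N3O2.
DoU = (2C + 2 + N − H − X)/2 = (2·18 + 2 + 3 − 27 − 0)/2 = 14/2 = 7.
(Structurally: 1 ring(s) + 6 π bond(s) = 7.)

7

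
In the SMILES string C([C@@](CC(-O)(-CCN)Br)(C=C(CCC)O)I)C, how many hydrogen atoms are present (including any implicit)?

Hydrogens are implicit in SMILES; fill each atom to its normal valence:
  6 × C: 2 H each → 12
  3 × C: no H
  2 × C: 3 H each → 6
  2 × O: 1 H each → 2
  1 × Br: no H
  1 × C: 1 H
  1 × I: no H
  1 × N: 2 H
  Total hydrogens = 23.

23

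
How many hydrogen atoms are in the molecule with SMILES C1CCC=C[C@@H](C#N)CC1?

13

Hydrogens are implicit in SMILES; fill each atom to its normal valence:
  5 × C: 2 H each → 10
  3 × C: 1 H each → 3
  1 × C: no H
  1 × N: no H
  Total hydrogens = 13.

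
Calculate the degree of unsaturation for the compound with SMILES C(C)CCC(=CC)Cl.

Molecular formula from the SMILES: C7H13Cl.
DoU = (2C + 2 + N − H − X)/2 = (2·7 + 2 + 0 − 13 − 1)/2 = 2/2 = 1.
(Structurally: 0 ring(s) + 1 π bond(s) = 1.)

1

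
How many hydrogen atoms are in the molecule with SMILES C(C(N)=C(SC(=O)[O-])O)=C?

Hydrogens are implicit in SMILES; fill each atom to its normal valence:
  3 × C: no H
  1 × C: 2 H
  1 × C: 1 H
  1 × N: 2 H
  1 × O: 1 H
  1 × O: no H
  1 × O (charge -1): no H
  1 × S: no H
  Total hydrogens = 6.

6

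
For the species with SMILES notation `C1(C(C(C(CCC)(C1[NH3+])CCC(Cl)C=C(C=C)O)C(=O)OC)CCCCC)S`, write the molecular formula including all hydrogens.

Heavy atoms from the SMILES: 22 C, 1 Cl, 1 N, 3 O, 1 S.
Implicit hydrogens by atom environment:
  9 × C: 2 H each → 18
  7 × C: 1 H each → 7
  3 × C: 3 H each → 9
  3 × C: no H
  2 × O: no H
  1 × Cl: no H
  1 × N (charge +1): 3 H
  1 × O: 1 H
  1 × S: 1 H
  Total hydrogens = 39.
Net charge +1.
Molecular formula: C22H39ClNO3S+

C22H39ClNO3S+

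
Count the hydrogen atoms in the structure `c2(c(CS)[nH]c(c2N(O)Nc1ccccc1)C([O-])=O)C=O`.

12

Hydrogens are implicit in SMILES; fill each atom to its normal valence:
  5 × C (aromatic): 1 H each → 5
  5 × C (aromatic): no H
  2 × O: no H
  1 × C: 2 H
  1 × C: 1 H
  1 × C: no H
  1 × N (aromatic): 1 H
  1 × N: 1 H
  1 × N: no H
  1 × O: 1 H
  1 × O (charge -1): no H
  1 × S: 1 H
  Total hydrogens = 12.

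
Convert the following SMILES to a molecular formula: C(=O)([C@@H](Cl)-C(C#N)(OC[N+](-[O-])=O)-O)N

C5H6ClN3O5

Heavy atoms from the SMILES: 5 C, 1 Cl, 3 N, 5 O.
Implicit hydrogens by atom environment:
  3 × C: no H
  3 × O: no H
  1 × C: 2 H
  1 × C: 1 H
  1 × Cl: no H
  1 × N: 2 H
  1 × N: no H
  1 × N (charge +1): no H
  1 × O: 1 H
  1 × O (charge -1): no H
  Total hydrogens = 6.
Molecular formula: C5H6ClN3O5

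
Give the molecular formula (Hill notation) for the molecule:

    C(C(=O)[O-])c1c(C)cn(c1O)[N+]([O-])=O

Heavy atoms from the SMILES: 7 C, 2 N, 5 O.
Implicit hydrogens by atom environment:
  3 × C (aromatic): no H
  2 × O: no H
  2 × O (charge -1): no H
  1 × C: 3 H
  1 × C: 2 H
  1 × C (aromatic): 1 H
  1 × C: no H
  1 × N (aromatic): no H
  1 × N (charge +1): no H
  1 × O: 1 H
  Total hydrogens = 7.
Net charge -1.
Molecular formula: C7H7N2O5-

C7H7N2O5-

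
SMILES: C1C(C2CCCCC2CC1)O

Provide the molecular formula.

C10H18O

Heavy atoms from the SMILES: 10 C, 1 O.
Implicit hydrogens by atom environment:
  7 × C: 2 H each → 14
  3 × C: 1 H each → 3
  1 × O: 1 H
  Total hydrogens = 18.
Molecular formula: C10H18O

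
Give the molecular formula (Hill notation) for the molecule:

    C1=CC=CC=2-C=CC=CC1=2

C10H8

Heavy atoms from the SMILES: 10 C.
Implicit hydrogens by atom environment:
  8 × C (aromatic): 1 H each → 8
  2 × C (aromatic): no H
  Total hydrogens = 8.
Molecular formula: C10H8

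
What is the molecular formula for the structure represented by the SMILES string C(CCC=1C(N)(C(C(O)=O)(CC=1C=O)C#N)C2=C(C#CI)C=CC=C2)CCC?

Heavy atoms from the SMILES: 22 C, 1 I, 2 N, 3 O.
Implicit hydrogens by atom environment:
  8 × C: no H
  6 × C: 2 H each → 12
  4 × C (aromatic): 1 H each → 4
  2 × C (aromatic): no H
  2 × O: no H
  1 × C: 3 H
  1 × C: 1 H
  1 × I: no H
  1 × N: 2 H
  1 × N: no H
  1 × O: 1 H
  Total hydrogens = 23.
Molecular formula: C22H23IN2O3

C22H23IN2O3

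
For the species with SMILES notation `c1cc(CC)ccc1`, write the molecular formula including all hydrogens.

C8H10

Heavy atoms from the SMILES: 8 C.
Implicit hydrogens by atom environment:
  5 × C (aromatic): 1 H each → 5
  1 × C: 3 H
  1 × C: 2 H
  1 × C (aromatic): no H
  Total hydrogens = 10.
Molecular formula: C8H10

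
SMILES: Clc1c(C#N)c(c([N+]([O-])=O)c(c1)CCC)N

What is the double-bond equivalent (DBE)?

Molecular formula from the SMILES: C10H10ClN3O2.
DoU = (2C + 2 + N − H − X)/2 = (2·10 + 2 + 3 − 10 − 1)/2 = 14/2 = 7.
(Structurally: 1 ring(s) + 6 π bond(s) = 7.)

7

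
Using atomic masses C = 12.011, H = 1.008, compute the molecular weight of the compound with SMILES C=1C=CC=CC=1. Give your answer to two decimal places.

Molecular formula: C6H6.
M = 6×12.011 + 6×1.008 = 78.11 g/mol.

78.11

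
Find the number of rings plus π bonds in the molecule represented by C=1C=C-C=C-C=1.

Molecular formula from the SMILES: C6H6.
DoU = (2C + 2 + N − H − X)/2 = (2·6 + 2 + 0 − 6 − 0)/2 = 8/2 = 4.
(Structurally: 1 ring(s) + 3 π bond(s) = 4.)

4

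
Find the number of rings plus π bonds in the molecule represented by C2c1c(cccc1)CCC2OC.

Molecular formula from the SMILES: C11H14O.
DoU = (2C + 2 + N − H − X)/2 = (2·11 + 2 + 0 − 14 − 0)/2 = 10/2 = 5.
(Structurally: 2 ring(s) + 3 π bond(s) = 5.)

5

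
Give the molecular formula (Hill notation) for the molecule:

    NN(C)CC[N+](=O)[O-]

Heavy atoms from the SMILES: 3 C, 3 N, 2 O.
Implicit hydrogens by atom environment:
  2 × C: 2 H each → 4
  1 × C: 3 H
  1 × N: 2 H
  1 × N: no H
  1 × N (charge +1): no H
  1 × O: no H
  1 × O (charge -1): no H
  Total hydrogens = 9.
Molecular formula: C3H9N3O2

C3H9N3O2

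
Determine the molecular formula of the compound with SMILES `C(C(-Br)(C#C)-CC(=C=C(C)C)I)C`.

C11H14BrI

Heavy atoms from the SMILES: 1 Br, 11 C, 1 I.
Implicit hydrogens by atom environment:
  5 × C: no H
  3 × C: 3 H each → 9
  2 × C: 2 H each → 4
  1 × Br: no H
  1 × C: 1 H
  1 × I: no H
  Total hydrogens = 14.
Molecular formula: C11H14BrI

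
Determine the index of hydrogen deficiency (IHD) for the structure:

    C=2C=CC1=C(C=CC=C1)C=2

Molecular formula from the SMILES: C10H8.
DoU = (2C + 2 + N − H − X)/2 = (2·10 + 2 + 0 − 8 − 0)/2 = 14/2 = 7.
(Structurally: 2 ring(s) + 5 π bond(s) = 7.)

7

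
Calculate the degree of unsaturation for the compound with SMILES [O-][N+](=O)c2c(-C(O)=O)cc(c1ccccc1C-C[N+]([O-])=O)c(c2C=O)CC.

12

Molecular formula from the SMILES: C18H16N2O7.
DoU = (2C + 2 + N − H − X)/2 = (2·18 + 2 + 2 − 16 − 0)/2 = 24/2 = 12.
(Structurally: 2 ring(s) + 10 π bond(s) = 12.)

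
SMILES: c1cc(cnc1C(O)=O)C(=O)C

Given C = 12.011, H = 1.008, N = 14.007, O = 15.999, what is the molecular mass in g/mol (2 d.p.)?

Molecular formula: C8H7NO3.
M = 8×12.011 + 7×1.008 + 1×14.007 + 3×15.999 = 165.15 g/mol.

165.15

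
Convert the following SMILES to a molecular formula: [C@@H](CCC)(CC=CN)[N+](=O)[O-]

Heavy atoms from the SMILES: 7 C, 2 N, 2 O.
Implicit hydrogens by atom environment:
  3 × C: 2 H each → 6
  3 × C: 1 H each → 3
  1 × C: 3 H
  1 × N: 2 H
  1 × N (charge +1): no H
  1 × O: no H
  1 × O (charge -1): no H
  Total hydrogens = 14.
Molecular formula: C7H14N2O2

C7H14N2O2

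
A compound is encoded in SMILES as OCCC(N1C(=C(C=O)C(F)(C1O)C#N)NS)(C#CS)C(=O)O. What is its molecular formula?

C12H12FN3O5S2

Heavy atoms from the SMILES: 12 C, 1 F, 3 N, 5 O, 2 S.
Implicit hydrogens by atom environment:
  8 × C: no H
  3 × O: 1 H each → 3
  2 × C: 2 H each → 4
  2 × C: 1 H each → 2
  2 × N: no H
  2 × O: no H
  2 × S: 1 H each → 2
  1 × F: no H
  1 × N: 1 H
  Total hydrogens = 12.
Molecular formula: C12H12FN3O5S2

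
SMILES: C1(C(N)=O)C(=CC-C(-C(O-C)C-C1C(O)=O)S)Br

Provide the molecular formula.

Heavy atoms from the SMILES: 1 Br, 11 C, 1 N, 4 O, 1 S.
Implicit hydrogens by atom environment:
  5 × C: 1 H each → 5
  3 × C: no H
  3 × O: no H
  2 × C: 2 H each → 4
  1 × Br: no H
  1 × C: 3 H
  1 × N: 2 H
  1 × O: 1 H
  1 × S: 1 H
  Total hydrogens = 16.
Molecular formula: C11H16BrNO4S

C11H16BrNO4S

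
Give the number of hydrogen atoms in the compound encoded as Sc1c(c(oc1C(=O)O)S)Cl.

Hydrogens are implicit in SMILES; fill each atom to its normal valence:
  4 × C (aromatic): no H
  2 × S: 1 H each → 2
  1 × C: no H
  1 × Cl: no H
  1 × O: 1 H
  1 × O (aromatic): no H
  1 × O: no H
  Total hydrogens = 3.

3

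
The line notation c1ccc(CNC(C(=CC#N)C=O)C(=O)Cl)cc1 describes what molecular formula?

Heavy atoms from the SMILES: 13 C, 1 Cl, 2 N, 2 O.
Implicit hydrogens by atom environment:
  5 × C (aromatic): 1 H each → 5
  3 × C: 1 H each → 3
  3 × C: no H
  2 × O: no H
  1 × C: 2 H
  1 × C (aromatic): no H
  1 × Cl: no H
  1 × N: 1 H
  1 × N: no H
  Total hydrogens = 11.
Molecular formula: C13H11ClN2O2

C13H11ClN2O2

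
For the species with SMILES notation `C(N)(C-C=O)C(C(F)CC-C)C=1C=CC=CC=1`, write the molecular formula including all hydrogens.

C14H20FNO

Heavy atoms from the SMILES: 14 C, 1 F, 1 N, 1 O.
Implicit hydrogens by atom environment:
  5 × C (aromatic): 1 H each → 5
  4 × C: 1 H each → 4
  3 × C: 2 H each → 6
  1 × C: 3 H
  1 × C (aromatic): no H
  1 × F: no H
  1 × N: 2 H
  1 × O: no H
  Total hydrogens = 20.
Molecular formula: C14H20FNO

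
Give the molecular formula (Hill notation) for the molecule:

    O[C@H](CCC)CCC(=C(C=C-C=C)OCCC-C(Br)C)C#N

Heavy atoms from the SMILES: 1 Br, 18 C, 1 N, 2 O.
Implicit hydrogens by atom environment:
  8 × C: 2 H each → 16
  5 × C: 1 H each → 5
  3 × C: no H
  2 × C: 3 H each → 6
  1 × Br: no H
  1 × N: no H
  1 × O: 1 H
  1 × O: no H
  Total hydrogens = 28.
Molecular formula: C18H28BrNO2

C18H28BrNO2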